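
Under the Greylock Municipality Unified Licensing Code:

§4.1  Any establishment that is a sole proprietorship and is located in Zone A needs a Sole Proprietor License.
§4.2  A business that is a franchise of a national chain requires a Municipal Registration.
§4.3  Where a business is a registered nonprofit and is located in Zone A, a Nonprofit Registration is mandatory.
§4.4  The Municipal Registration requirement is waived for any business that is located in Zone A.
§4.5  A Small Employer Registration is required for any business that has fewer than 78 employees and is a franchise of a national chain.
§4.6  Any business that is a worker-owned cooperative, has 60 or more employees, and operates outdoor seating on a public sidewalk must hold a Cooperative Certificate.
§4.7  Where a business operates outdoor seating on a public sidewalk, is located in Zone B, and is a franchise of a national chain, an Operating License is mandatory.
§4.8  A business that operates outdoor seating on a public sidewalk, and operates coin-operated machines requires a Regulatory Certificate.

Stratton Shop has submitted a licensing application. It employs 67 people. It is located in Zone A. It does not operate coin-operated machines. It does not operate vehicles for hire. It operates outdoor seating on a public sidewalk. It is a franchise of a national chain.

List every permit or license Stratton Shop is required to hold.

§4.1 is a franchise of a national chain (not: is a sole proprietorship); is located in Zone A → Sole Proprietor License not required.
§4.2 is a franchise of a national chain → Municipal Registration required.
§4.3 is a franchise of a national chain (not: is a registered nonprofit); is located in Zone A → Nonprofit Registration not required.
§4.4 is located in Zone A → exempt from Municipal Registration.
§4.5 employees 67 < 78; is a franchise of a national chain → Small Employer Registration required.
§4.6 is a franchise of a national chain (not: is a worker-owned cooperative); employees 67 ≥ 60; operates outdoor seating on a public sidewalk → Cooperative Certificate not required.
§4.7 operates outdoor seating on a public sidewalk; is located in Zone A (not: is located in Zone B); is a franchise of a national chain → Operating License not required.
§4.8 operates outdoor seating on a public sidewalk; does not operate coin-operated machines → Regulatory Certificate not required.

Small Employer Registration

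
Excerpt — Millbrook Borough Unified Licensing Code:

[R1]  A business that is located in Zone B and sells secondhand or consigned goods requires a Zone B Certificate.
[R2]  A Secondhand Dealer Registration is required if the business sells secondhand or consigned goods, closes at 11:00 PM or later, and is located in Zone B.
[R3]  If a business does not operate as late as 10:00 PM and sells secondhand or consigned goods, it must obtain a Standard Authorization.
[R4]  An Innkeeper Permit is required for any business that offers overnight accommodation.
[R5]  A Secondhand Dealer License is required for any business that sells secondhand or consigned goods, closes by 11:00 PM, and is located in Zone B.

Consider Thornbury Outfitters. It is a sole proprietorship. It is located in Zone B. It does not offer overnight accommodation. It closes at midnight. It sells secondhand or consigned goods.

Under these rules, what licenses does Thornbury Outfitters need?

[R1] is located in Zone B; sells secondhand or consigned goods → Zone B Certificate required.
[R2] sells secondhand or consigned goods; closes midnight, after 11:00 PM; is located in Zone B → Secondhand Dealer Registration required.
[R3] closes midnight, after 10:00 PM; sells secondhand or consigned goods → Standard Authorization not required.
[R4] does not offer overnight accommodation → Innkeeper Permit not required.
[R5] sells secondhand or consigned goods; closes midnight, after 11:00 PM; is located in Zone B → Secondhand Dealer License not required.

Secondhand Dealer Registration, Zone B Certificate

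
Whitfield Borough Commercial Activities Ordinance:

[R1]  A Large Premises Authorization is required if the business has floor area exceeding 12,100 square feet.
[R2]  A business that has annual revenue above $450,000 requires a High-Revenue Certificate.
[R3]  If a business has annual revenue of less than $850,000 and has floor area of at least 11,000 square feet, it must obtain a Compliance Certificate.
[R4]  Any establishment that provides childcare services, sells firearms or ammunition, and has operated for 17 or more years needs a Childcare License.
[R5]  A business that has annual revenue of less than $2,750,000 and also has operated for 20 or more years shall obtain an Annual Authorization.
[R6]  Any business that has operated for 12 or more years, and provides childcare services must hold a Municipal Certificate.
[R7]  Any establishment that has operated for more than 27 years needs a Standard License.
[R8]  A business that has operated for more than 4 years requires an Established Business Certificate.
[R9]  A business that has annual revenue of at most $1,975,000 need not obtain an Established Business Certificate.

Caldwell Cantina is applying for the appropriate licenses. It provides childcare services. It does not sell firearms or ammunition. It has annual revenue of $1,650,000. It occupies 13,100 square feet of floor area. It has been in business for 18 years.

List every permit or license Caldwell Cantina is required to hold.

[R1] floor area 13,100 square feet > 12,100 square feet → Large Premises Authorization required.
[R2] revenue $1,650,000 > $450,000 → High-Revenue Certificate required.
[R3] revenue $1,650,000 ≥ $850,000; floor area 13,100 square feet ≥ 11,000 square feet → Compliance Certificate not required.
[R4] provides childcare services; does not sell firearms or ammunition; years in business 18 ≥ 17 → Childcare License not required.
[R5] revenue $1,650,000 < $2,750,000; years in business 18 < 20 → Annual Authorization not required.
[R6] years in business 18 ≥ 12; provides childcare services → Municipal Certificate required.
[R7] years in business 18 ≤ 27 → Standard License not required.
[R8] years in business 18 > 4 → Established Business Certificate required.
[R9] revenue $1,650,000 ≤ $1,975,000 → exempt from Established Business Certificate.

High-Revenue Certificate, Large Premises Authorization, Municipal Certificate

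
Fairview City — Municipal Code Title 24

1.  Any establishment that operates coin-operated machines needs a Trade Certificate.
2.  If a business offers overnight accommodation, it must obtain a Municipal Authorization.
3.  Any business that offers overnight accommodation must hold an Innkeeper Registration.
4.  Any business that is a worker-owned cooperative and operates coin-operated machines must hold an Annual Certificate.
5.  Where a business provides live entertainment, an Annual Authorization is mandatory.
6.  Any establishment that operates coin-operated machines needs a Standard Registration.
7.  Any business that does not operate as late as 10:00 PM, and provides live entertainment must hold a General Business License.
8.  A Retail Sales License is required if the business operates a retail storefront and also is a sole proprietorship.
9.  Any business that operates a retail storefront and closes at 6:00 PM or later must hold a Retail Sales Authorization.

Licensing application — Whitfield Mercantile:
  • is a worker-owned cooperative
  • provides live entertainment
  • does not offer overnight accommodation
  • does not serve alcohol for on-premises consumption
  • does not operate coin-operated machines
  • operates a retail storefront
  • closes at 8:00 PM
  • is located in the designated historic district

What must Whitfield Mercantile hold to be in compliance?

Annual Authorization, General Business License, Retail Sales Authorization

1. does not operate coin-operated machines → Trade Certificate not required.
2. does not offer overnight accommodation → Municipal Authorization not required.
3. does not offer overnight accommodation → Innkeeper Registration not required.
4. is a worker-owned cooperative; does not operate coin-operated machines → Annual Certificate not required.
5. provides live entertainment → Annual Authorization required.
6. does not operate coin-operated machines → Standard Registration not required.
7. closes 8:00 PM, at/before 10:00 PM; provides live entertainment → General Business License required.
8. operates a retail storefront; is a worker-owned cooperative (not: is a sole proprietorship) → Retail Sales License not required.
9. operates a retail storefront; closes 8:00 PM, after 6:00 PM → Retail Sales Authorization required.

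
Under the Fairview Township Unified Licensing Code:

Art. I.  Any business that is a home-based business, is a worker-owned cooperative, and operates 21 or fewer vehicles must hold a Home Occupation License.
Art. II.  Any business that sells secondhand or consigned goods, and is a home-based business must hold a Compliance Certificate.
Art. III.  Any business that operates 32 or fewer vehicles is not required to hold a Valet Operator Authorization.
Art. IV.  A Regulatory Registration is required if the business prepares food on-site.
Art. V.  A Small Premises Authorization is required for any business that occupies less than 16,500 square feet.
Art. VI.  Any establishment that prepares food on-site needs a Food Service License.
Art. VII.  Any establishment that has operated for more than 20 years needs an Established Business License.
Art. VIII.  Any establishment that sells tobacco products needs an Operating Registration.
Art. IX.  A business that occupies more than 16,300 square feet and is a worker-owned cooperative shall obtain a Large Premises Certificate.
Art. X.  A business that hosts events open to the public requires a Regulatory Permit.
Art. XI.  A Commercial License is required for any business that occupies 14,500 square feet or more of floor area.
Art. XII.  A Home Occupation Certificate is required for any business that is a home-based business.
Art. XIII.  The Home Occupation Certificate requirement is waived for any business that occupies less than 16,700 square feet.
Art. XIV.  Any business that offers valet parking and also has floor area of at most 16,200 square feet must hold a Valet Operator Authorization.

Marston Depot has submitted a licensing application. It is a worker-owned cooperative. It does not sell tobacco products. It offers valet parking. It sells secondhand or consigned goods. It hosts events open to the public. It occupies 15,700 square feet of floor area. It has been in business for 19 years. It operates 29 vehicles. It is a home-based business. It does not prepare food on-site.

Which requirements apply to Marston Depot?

Art. I. is a home-based business; is a worker-owned cooperative; vehicles 29 > 21 → Home Occupation License not required.
Art. II. sells secondhand or consigned goods; is a home-based business → Compliance Certificate required.
Art. III. vehicles 29 ≤ 32 → exempt from Valet Operator Authorization.
Art. IV. does not prepare food on-site → Regulatory Registration not required.
Art. V. floor area 15,700 square feet < 16,500 square feet → Small Premises Authorization required.
Art. VI. does not prepare food on-site → Food Service License not required.
Art. VII. years in business 19 ≤ 20 → Established Business License not required.
Art. VIII. does not sell tobacco products → Operating Registration not required.
Art. IX. floor area 15,700 square feet ≤ 16,300 square feet; is a worker-owned cooperative → Large Premises Certificate not required.
Art. X. hosts events open to the public → Regulatory Permit required.
Art. XI. floor area 15,700 square feet ≥ 14,500 square feet → Commercial License required.
Art. XII. is a home-based business → Home Occupation Certificate required.
Art. XIII. floor area 15,700 square feet < 16,700 square feet → exempt from Home Occupation Certificate.
Art. XIV. offers valet parking; floor area 15,700 square feet ≤ 16,200 square feet → Valet Operator Authorization required.

Commercial License, Compliance Certificate, Regulatory Permit, Small Premises Authorization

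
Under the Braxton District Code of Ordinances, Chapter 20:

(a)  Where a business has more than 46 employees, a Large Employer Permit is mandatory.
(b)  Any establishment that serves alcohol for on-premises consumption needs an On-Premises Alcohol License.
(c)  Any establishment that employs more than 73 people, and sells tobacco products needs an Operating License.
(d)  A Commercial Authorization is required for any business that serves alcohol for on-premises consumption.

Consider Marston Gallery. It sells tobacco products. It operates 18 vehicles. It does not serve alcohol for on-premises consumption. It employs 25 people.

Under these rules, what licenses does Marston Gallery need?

(a) employees 25 ≤ 46 → Large Employer Permit not required.
(b) does not serve alcohol for on-premises consumption → On-Premises Alcohol License not required.
(c) employees 25 ≤ 73; sells tobacco products → Operating License not required.
(d) does not serve alcohol for on-premises consumption → Commercial Authorization not required.

None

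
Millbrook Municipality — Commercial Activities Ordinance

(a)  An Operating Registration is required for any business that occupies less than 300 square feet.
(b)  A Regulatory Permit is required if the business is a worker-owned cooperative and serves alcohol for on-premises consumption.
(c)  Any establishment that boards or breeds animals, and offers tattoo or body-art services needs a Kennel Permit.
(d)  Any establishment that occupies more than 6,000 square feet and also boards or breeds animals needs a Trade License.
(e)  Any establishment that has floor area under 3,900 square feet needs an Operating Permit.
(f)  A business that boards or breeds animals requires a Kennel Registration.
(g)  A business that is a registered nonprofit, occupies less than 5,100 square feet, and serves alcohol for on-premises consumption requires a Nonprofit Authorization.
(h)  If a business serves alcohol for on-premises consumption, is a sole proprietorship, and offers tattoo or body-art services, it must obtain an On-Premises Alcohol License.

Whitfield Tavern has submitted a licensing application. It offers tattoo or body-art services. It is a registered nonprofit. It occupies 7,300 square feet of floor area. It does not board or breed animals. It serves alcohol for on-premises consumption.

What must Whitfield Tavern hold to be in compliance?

None

(a) floor area 7,300 square feet ≥ 300 square feet → Operating Registration not required.
(b) is a registered nonprofit (not: is a worker-owned cooperative); serves alcohol for on-premises consumption → Regulatory Permit not required.
(c) does not board or breed animals; offers tattoo or body-art services → Kennel Permit not required.
(d) floor area 7,300 square feet > 6,000 square feet; does not board or breed animals → Trade License not required.
(e) floor area 7,300 square feet ≥ 3,900 square feet → Operating Permit not required.
(f) does not board or breed animals → Kennel Registration not required.
(g) is a registered nonprofit; floor area 7,300 square feet ≥ 5,100 square feet; serves alcohol for on-premises consumption → Nonprofit Authorization not required.
(h) serves alcohol for on-premises consumption; is a registered nonprofit (not: is a sole proprietorship); offers tattoo or body-art services → On-Premises Alcohol License not required.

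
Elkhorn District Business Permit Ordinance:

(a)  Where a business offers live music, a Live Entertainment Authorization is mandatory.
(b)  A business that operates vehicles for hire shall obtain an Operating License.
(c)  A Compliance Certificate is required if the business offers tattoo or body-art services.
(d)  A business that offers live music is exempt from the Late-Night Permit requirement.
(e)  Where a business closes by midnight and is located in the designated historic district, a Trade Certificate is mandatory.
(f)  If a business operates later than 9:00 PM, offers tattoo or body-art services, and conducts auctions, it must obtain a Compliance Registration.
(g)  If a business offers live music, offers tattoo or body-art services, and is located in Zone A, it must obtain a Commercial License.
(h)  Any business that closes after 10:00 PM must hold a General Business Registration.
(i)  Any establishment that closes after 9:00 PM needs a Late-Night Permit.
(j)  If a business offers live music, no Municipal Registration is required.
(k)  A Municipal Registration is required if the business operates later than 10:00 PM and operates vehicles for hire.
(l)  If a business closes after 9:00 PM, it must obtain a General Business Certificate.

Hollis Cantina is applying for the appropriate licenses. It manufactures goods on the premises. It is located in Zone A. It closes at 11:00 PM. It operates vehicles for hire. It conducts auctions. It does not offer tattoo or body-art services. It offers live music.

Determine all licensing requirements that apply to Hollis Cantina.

(a) offers live music → Live Entertainment Authorization required.
(b) operates vehicles for hire → Operating License required.
(c) does not offer tattoo or body-art services → Compliance Certificate not required.
(d) offers live music → exempt from Late-Night Permit.
(e) closes 11:00 PM, at/before midnight; is located in Zone A (not: is located in the designated historic district) → Trade Certificate not required.
(f) closes 11:00 PM, after 9:00 PM; does not offer tattoo or body-art services; conducts auctions → Compliance Registration not required.
(g) offers live music; does not offer tattoo or body-art services; is located in Zone A → Commercial License not required.
(h) closes 11:00 PM, after 10:00 PM → General Business Registration required.
(i) closes 11:00 PM, after 9:00 PM → Late-Night Permit required.
(j) offers live music → exempt from Municipal Registration.
(k) closes 11:00 PM, after 10:00 PM; operates vehicles for hire → Municipal Registration required.
(l) closes 11:00 PM, after 9:00 PM → General Business Certificate required.

General Business Certificate, General Business Registration, Live Entertainment Authorization, Operating License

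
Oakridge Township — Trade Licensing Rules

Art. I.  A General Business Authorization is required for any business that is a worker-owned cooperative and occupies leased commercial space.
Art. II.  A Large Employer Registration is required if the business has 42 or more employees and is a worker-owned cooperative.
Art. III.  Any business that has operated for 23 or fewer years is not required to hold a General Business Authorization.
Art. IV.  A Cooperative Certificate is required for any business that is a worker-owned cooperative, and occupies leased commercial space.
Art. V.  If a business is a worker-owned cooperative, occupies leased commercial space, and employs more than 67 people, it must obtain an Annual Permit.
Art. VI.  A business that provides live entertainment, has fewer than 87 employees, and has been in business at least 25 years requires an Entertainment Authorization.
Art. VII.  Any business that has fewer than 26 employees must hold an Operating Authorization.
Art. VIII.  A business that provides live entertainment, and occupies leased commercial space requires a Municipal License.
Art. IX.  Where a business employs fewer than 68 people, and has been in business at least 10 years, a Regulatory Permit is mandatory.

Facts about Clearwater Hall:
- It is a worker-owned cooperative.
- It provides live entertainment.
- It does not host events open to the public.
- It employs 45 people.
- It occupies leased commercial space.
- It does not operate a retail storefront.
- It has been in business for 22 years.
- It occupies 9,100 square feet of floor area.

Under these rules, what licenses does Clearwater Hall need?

Cooperative Certificate, Large Employer Registration, Municipal License, Regulatory Permit

Art. I. is a worker-owned cooperative; occupies leased commercial space → General Business Authorization required.
Art. II. employees 45 ≥ 42; is a worker-owned cooperative → Large Employer Registration required.
Art. III. years in business 22 ≤ 23 → exempt from General Business Authorization.
Art. IV. is a worker-owned cooperative; occupies leased commercial space → Cooperative Certificate required.
Art. V. is a worker-owned cooperative; occupies leased commercial space; employees 45 ≤ 67 → Annual Permit not required.
Art. VI. provides live entertainment; employees 45 < 87; years in business 22 < 25 → Entertainment Authorization not required.
Art. VII. employees 45 ≥ 26 → Operating Authorization not required.
Art. VIII. provides live entertainment; occupies leased commercial space → Municipal License required.
Art. IX. employees 45 < 68; years in business 22 ≥ 10 → Regulatory Permit required.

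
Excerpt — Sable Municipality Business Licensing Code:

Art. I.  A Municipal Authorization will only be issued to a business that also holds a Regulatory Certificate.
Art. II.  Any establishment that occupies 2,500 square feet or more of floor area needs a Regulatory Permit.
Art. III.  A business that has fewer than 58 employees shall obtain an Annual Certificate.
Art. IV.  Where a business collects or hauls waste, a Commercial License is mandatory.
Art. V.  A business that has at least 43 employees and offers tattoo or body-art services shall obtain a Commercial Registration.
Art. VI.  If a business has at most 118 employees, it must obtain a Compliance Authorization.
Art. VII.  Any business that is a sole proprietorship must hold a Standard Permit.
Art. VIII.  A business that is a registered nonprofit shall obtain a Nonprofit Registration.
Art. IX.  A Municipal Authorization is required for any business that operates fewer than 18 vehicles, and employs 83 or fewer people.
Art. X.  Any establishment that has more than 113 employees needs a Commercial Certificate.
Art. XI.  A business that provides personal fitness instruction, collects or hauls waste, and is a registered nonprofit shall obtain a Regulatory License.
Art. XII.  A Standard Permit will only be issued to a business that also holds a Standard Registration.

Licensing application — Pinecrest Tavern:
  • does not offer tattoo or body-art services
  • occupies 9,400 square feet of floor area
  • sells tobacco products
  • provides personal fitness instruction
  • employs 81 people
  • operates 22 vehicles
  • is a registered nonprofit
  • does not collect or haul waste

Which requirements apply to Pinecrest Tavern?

Art. I. Municipal Authorization is not required → no effect.
Art. II. floor area 9,400 square feet ≥ 2,500 square feet → Regulatory Permit required.
Art. III. employees 81 ≥ 58 → Annual Certificate not required.
Art. IV. does not collect or haul waste → Commercial License not required.
Art. V. employees 81 ≥ 43; does not offer tattoo or body-art services → Commercial Registration not required.
Art. VI. employees 81 ≤ 118 → Compliance Authorization required.
Art. VII. is a registered nonprofit (not: is a sole proprietorship) → Standard Permit not required.
Art. VIII. is a registered nonprofit → Nonprofit Registration required.
Art. IX. vehicles 22 ≥ 18; employees 81 ≤ 83 → Municipal Authorization not required.
Art. X. employees 81 ≤ 113 → Commercial Certificate not required.
Art. XI. provides personal fitness instruction; does not collect or haul waste; is a registered nonprofit → Regulatory License not required.
Art. XII. Standard Permit is not required → no effect.

Compliance Authorization, Nonprofit Registration, Regulatory Permit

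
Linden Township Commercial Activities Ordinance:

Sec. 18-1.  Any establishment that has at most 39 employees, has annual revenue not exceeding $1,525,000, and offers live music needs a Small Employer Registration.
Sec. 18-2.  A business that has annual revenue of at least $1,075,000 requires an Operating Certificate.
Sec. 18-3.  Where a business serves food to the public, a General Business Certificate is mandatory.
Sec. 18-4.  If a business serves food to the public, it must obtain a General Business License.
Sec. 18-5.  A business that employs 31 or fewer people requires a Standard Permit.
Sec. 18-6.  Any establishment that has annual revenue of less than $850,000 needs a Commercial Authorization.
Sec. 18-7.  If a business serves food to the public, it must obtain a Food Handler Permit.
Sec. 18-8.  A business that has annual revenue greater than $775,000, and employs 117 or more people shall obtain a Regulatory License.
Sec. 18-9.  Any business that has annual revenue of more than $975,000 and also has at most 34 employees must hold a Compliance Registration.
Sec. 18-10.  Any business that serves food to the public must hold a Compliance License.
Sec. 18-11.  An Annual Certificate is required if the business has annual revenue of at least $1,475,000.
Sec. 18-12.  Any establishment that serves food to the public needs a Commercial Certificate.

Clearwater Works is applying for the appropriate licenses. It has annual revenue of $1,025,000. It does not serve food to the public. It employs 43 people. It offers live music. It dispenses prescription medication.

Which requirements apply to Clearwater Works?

Sec. 18-1. employees 43 > 39; revenue $1,025,000 ≤ $1,525,000; offers live music → Small Employer Registration not required.
Sec. 18-2. revenue $1,025,000 < $1,075,000 → Operating Certificate not required.
Sec. 18-3. does not serve food to the public → General Business Certificate not required.
Sec. 18-4. does not serve food to the public → General Business License not required.
Sec. 18-5. employees 43 > 31 → Standard Permit not required.
Sec. 18-6. revenue $1,025,000 ≥ $850,000 → Commercial Authorization not required.
Sec. 18-7. does not serve food to the public → Food Handler Permit not required.
Sec. 18-8. revenue $1,025,000 > $775,000; employees 43 < 117 → Regulatory License not required.
Sec. 18-9. revenue $1,025,000 > $975,000; employees 43 > 34 → Compliance Registration not required.
Sec. 18-10. does not serve food to the public → Compliance License not required.
Sec. 18-11. revenue $1,025,000 < $1,475,000 → Annual Certificate not required.
Sec. 18-12. does not serve food to the public → Commercial Certificate not required.

None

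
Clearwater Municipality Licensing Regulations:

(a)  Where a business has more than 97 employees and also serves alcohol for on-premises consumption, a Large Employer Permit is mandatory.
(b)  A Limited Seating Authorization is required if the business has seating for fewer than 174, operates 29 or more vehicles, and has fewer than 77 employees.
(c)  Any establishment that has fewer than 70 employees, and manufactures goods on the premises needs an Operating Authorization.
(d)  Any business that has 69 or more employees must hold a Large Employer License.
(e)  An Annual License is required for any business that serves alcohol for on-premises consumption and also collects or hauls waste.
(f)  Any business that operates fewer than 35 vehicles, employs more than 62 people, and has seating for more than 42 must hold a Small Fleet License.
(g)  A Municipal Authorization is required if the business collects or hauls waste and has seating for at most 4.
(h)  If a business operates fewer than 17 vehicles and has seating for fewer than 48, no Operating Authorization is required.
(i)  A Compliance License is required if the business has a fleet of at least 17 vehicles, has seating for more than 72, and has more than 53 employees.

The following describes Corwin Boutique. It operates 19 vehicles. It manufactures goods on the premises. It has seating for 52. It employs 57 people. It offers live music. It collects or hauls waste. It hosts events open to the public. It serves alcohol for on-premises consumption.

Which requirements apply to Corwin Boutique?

Annual License, Operating Authorization

(a) employees 57 ≤ 97; serves alcohol for on-premises consumption → Large Employer Permit not required.
(b) seating 52 < 174; vehicles 19 < 29; employees 57 < 77 → Limited Seating Authorization not required.
(c) employees 57 < 70; manufactures goods on the premises → Operating Authorization required.
(d) employees 57 < 69 → Large Employer License not required.
(e) serves alcohol for on-premises consumption; collects or hauls waste → Annual License required.
(f) vehicles 19 < 35; employees 57 ≤ 62; seating 52 > 42 → Small Fleet License not required.
(g) collects or hauls waste; seating 52 > 4 → Municipal Authorization not required.
(h) vehicles 19 ≥ 17; seating 52 ≥ 48 → Operating Authorization exemption does not apply.
(i) vehicles 19 ≥ 17; seating 52 ≤ 72; employees 57 > 53 → Compliance License not required.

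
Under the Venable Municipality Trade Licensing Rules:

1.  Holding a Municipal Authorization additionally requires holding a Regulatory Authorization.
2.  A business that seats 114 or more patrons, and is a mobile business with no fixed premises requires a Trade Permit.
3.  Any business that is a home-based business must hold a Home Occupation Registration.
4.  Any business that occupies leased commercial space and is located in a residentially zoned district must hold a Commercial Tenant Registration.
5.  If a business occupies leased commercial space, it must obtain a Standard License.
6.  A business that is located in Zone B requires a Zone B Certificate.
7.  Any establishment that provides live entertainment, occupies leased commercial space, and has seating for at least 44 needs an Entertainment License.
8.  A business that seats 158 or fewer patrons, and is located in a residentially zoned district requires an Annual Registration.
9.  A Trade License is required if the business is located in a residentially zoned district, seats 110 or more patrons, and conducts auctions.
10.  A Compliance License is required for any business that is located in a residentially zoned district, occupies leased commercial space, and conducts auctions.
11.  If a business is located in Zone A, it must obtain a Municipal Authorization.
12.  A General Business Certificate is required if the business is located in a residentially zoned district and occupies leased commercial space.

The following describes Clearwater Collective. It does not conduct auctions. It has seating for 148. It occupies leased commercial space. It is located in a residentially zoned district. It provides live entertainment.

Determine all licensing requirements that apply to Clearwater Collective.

1. Municipal Authorization is not required → no effect.
2. seating 148 ≥ 114; occupies leased commercial space (not: is a mobile business with no fixed premises) → Trade Permit not required.
3. occupies leased commercial space (not: is a home-based business) → Home Occupation Registration not required.
4. occupies leased commercial space; is located in a residentially zoned district → Commercial Tenant Registration required.
5. occupies leased commercial space → Standard License required.
6. is located in a residentially zoned district (not: is located in Zone B) → Zone B Certificate not required.
7. provides live entertainment; occupies leased commercial space; seating 148 ≥ 44 → Entertainment License required.
8. seating 148 ≤ 158; is located in a residentially zoned district → Annual Registration required.
9. is located in a residentially zoned district; seating 148 ≥ 110; does not conduct auctions → Trade License not required.
10. is located in a residentially zoned district; occupies leased commercial space; does not conduct auctions → Compliance License not required.
11. is located in a residentially zoned district (not: is located in Zone A) → Municipal Authorization not required.
12. is located in a residentially zoned district; occupies leased commercial space → General Business Certificate required.

Annual Registration, Commercial Tenant Registration, Entertainment License, General Business Certificate, Standard License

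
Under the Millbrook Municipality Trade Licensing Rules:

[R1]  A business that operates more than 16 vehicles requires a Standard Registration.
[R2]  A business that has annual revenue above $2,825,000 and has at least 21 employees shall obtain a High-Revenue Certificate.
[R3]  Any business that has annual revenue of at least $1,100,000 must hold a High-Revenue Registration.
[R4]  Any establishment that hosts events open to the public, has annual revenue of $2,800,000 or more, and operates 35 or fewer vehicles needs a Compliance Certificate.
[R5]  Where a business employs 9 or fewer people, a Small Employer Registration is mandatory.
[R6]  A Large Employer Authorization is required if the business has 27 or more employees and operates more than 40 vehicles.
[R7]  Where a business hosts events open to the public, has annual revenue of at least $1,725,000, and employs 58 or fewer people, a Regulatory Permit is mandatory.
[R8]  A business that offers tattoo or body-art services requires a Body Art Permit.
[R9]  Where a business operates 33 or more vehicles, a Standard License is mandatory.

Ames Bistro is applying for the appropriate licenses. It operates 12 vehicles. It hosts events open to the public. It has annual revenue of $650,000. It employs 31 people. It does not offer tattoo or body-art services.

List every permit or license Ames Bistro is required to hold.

[R1] vehicles 12 ≤ 16 → Standard Registration not required.
[R2] revenue $650,000 ≤ $2,825,000; employees 31 ≥ 21 → High-Revenue Certificate not required.
[R3] revenue $650,000 < $1,100,000 → High-Revenue Registration not required.
[R4] hosts events open to the public; revenue $650,000 < $2,800,000; vehicles 12 ≤ 35 → Compliance Certificate not required.
[R5] employees 31 > 9 → Small Employer Registration not required.
[R6] employees 31 ≥ 27; vehicles 12 ≤ 40 → Large Employer Authorization not required.
[R7] hosts events open to the public; revenue $650,000 < $1,725,000; employees 31 ≤ 58 → Regulatory Permit not required.
[R8] does not offer tattoo or body-art services → Body Art Permit not required.
[R9] vehicles 12 < 33 → Standard License not required.

None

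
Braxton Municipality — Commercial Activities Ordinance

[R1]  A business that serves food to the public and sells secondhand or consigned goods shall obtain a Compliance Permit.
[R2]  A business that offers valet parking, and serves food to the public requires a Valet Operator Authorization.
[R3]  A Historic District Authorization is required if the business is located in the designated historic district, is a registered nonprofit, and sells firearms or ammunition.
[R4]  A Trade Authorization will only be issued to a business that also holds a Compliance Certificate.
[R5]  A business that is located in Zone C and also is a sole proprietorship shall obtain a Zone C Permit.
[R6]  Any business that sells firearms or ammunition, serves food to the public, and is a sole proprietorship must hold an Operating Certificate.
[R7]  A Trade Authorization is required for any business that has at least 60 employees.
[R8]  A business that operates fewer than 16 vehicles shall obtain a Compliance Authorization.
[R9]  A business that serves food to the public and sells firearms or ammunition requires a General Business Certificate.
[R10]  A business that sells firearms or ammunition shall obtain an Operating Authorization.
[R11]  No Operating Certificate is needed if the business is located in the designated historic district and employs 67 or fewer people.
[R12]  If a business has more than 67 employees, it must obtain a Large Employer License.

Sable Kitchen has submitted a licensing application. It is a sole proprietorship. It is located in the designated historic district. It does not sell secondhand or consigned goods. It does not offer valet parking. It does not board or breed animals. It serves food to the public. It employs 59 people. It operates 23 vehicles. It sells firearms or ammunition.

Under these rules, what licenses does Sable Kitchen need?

General Business Certificate, Operating Authorization

[R1] serves food to the public; does not sell secondhand or consigned goods → Compliance Permit not required.
[R2] does not offer valet parking; serves food to the public → Valet Operator Authorization not required.
[R3] is located in the designated historic district; is a sole proprietorship (not: is a registered nonprofit); sells firearms or ammunition → Historic District Authorization not required.
[R4] Trade Authorization is not required → no effect.
[R5] is located in the designated historic district (not: is located in Zone C); is a sole proprietorship → Zone C Permit not required.
[R6] sells firearms or ammunition; serves food to the public; is a sole proprietorship → Operating Certificate required.
[R7] employees 59 < 60 → Trade Authorization not required.
[R8] vehicles 23 ≥ 16 → Compliance Authorization not required.
[R9] serves food to the public; sells firearms or ammunition → General Business Certificate required.
[R10] sells firearms or ammunition → Operating Authorization required.
[R11] is located in the designated historic district; employees 59 ≤ 67 → exempt from Operating Certificate.
[R12] employees 59 ≤ 67 → Large Employer License not required.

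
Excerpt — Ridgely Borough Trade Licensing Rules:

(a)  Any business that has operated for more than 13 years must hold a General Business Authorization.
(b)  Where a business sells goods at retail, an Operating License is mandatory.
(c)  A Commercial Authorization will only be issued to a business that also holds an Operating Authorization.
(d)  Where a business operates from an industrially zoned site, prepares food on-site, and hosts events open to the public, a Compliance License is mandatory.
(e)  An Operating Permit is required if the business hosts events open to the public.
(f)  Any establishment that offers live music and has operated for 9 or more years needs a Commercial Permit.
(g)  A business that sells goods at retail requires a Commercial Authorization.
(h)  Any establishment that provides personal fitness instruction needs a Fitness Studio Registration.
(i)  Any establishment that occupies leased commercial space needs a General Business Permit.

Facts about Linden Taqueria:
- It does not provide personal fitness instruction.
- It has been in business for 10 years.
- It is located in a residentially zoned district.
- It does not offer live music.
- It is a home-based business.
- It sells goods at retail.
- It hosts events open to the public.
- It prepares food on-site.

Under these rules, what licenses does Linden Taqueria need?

Commercial Authorization, Operating Authorization, Operating License, Operating Permit

(a) years in business 10 ≤ 13 → General Business Authorization not required.
(b) sells goods at retail → Operating License required.
(c) Commercial Authorization is required → Operating Authorization also required.
(d) is a home-based business (not: operates from an industrially zoned site); prepares food on-site; hosts events open to the public → Compliance License not required.
(e) hosts events open to the public → Operating Permit required.
(f) does not offer live music; years in business 10 ≥ 9 → Commercial Permit not required.
(g) sells goods at retail → Commercial Authorization required.
(h) does not provide personal fitness instruction → Fitness Studio Registration not required.
(i) is a home-based business (not: occupies leased commercial space) → General Business Permit not required.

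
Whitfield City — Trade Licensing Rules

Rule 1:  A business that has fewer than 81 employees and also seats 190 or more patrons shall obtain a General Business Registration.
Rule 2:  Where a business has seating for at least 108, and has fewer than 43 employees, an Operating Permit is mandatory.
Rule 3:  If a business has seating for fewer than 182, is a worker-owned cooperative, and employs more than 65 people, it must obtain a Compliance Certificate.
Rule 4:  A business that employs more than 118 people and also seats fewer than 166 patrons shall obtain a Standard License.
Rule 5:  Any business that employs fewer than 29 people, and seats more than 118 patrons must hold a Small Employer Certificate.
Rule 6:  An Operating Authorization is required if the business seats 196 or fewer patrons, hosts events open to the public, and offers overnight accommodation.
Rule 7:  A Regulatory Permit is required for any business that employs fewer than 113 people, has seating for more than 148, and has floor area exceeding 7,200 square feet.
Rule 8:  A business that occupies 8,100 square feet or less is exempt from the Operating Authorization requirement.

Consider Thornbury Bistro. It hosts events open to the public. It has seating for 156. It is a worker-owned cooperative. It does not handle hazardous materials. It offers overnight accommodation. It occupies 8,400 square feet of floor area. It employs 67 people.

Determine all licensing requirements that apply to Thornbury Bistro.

Rule 1: employees 67 < 81; seating 156 < 190 → General Business Registration not required.
Rule 2: seating 156 ≥ 108; employees 67 ≥ 43 → Operating Permit not required.
Rule 3: seating 156 < 182; is a worker-owned cooperative; employees 67 > 65 → Compliance Certificate required.
Rule 4: employees 67 ≤ 118; seating 156 < 166 → Standard License not required.
Rule 5: employees 67 ≥ 29; seating 156 > 118 → Small Employer Certificate not required.
Rule 6: seating 156 ≤ 196; hosts events open to the public; offers overnight accommodation → Operating Authorization required.
Rule 7: employees 67 < 113; seating 156 > 148; floor area 8,400 square feet > 7,200 square feet → Regulatory Permit required.
Rule 8: floor area 8,400 square feet > 8,100 square feet → Operating Authorization exemption does not apply.

Compliance Certificate, Operating Authorization, Regulatory Permit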